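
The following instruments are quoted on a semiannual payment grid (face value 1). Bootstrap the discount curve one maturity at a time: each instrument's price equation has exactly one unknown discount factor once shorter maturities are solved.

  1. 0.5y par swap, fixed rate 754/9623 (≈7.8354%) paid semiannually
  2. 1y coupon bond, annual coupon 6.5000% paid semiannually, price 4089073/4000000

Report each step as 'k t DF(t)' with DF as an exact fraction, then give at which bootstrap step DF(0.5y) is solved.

step 1 [0.5y] swap r/2=377/9623: DF=(1 − 377/9623·(0))/(1+377/9623) = 9623/10000 ≈ 0.962300
step 2 [1y] bond c/2=13/400: DF=(4089073/4000000 − 13/400·(0.962300))/(1+13/400) = 4799/5000 ≈ 0.959800

1 1/2 9623/10000
2 1 4799/5000
DF(0.5y) is solved at step 1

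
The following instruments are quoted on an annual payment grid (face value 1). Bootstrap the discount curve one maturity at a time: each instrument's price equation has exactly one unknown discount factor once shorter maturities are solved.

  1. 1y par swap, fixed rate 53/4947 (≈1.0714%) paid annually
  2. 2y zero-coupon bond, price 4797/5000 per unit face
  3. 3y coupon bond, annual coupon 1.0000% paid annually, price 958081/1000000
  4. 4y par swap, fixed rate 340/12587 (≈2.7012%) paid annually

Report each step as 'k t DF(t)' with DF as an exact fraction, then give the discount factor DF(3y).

1 1 4947/5000
2 2 4797/5000
3 3 9293/10000
4 4 449/500
DF(3y) = 9293/10000 ≈ 0.929300

step 1 [1y] swap r/1=53/4947: DF=(1 − 53/4947·(0))/(1+53/4947) = 4947/5000 ≈ 0.989400
step 2 [2y] zero: DF = P = 4797/5000 ≈ 0.959400
step 3 [3y] bond c/1=1/100: DF=(958081/1000000 − 1/100·(0.989400+0.959400))/(1+1/100) = 9293/10000 ≈ 0.929300
step 4 [4y] swap r/1=340/12587: DF=(1 − 340/12587·(0.989400+0.959400+0.929300))/(1+340/12587) = 449/500 ≈ 0.898000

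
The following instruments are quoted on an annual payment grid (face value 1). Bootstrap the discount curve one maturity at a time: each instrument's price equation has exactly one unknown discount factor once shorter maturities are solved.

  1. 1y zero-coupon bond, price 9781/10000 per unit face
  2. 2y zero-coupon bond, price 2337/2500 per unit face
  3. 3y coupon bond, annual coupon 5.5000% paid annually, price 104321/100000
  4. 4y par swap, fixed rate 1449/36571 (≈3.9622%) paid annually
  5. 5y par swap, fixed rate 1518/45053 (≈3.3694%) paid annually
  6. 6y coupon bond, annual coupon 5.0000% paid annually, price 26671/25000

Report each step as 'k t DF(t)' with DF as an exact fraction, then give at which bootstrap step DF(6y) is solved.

1 1 9781/10000
2 2 2337/2500
3 3 8891/10000
4 4 8551/10000
5 5 4241/5000
6 6 1603/2000
DF(6y) is solved at step 6

step 1 [1y] zero: DF = P = 9781/10000 ≈ 0.978100
step 2 [2y] zero: DF = P = 2337/2500 ≈ 0.934800
step 3 [3y] bond c/1=11/200: DF=(104321/100000 − 11/200·(0.978100+0.934800))/(1+11/200) = 8891/10000 ≈ 0.889100
step 4 [4y] swap r/1=1449/36571: DF=(1 − 1449/36571·(0.978100+0.934800+0.889100))/(1+1449/36571) = 8551/10000 ≈ 0.855100
step 5 [5y] swap r/1=1518/45053: DF=(1 − 1518/45053·(0.978100+0.934800+0.889100+0.855100))/(1+1518/45053) = 4241/5000 ≈ 0.848200
step 6 [6y] bond c/1=1/20: DF=(26671/25000 − 1/20·(0.978100+0.934800+0.889100+0.855100+0.848200))/(1+1/20) = 1603/2000 ≈ 0.801500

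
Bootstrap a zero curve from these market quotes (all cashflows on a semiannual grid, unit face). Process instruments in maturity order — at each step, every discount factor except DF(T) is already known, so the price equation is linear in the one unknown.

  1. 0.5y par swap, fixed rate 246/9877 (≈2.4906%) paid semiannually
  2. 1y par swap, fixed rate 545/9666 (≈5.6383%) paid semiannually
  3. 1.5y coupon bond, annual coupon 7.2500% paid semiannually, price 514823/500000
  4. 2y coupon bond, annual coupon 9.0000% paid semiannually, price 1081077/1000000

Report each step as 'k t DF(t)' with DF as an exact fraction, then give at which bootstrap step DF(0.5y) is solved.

1 1/2 9877/10000
2 1 1891/2000
3 3/2 463/500
4 2 4557/5000
DF(0.5y) is solved at step 1

step 1 [0.5y] swap r/2=123/9877: DF=(1 − 123/9877·(0))/(1+123/9877) = 9877/10000 ≈ 0.987700
step 2 [1y] swap r/2=545/19332: DF=(1 − 545/19332·(0.987700))/(1+545/19332) = 1891/2000 ≈ 0.945500
step 3 [1.5y] bond c/2=29/800: DF=(514823/500000 − 29/800·(0.987700+0.945500))/(1+29/800) = 463/500 ≈ 0.926000
step 4 [2y] bond c/2=9/200: DF=(1081077/1000000 − 9/200·(0.987700+0.945500+0.926000))/(1+9/200) = 4557/5000 ≈ 0.911400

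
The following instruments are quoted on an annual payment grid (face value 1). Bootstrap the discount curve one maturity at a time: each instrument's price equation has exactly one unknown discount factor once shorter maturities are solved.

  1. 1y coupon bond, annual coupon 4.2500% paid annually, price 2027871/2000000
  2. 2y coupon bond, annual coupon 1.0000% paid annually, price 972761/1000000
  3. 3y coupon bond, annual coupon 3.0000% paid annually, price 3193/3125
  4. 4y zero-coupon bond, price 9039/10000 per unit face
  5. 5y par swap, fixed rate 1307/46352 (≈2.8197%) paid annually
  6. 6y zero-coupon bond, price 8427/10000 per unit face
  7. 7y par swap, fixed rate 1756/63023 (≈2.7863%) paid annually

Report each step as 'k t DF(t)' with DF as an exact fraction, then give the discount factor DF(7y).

1 1 4863/5000
2 2 1907/2000
3 3 9359/10000
4 4 9039/10000
5 5 8693/10000
6 6 8427/10000
7 7 2061/2500
DF(7y) = 2061/2500 ≈ 0.824400

step 1 [1y] bond c/1=17/400: DF=(2027871/2000000 − 17/400·(0))/(1+17/400) = 4863/5000 ≈ 0.972600
step 2 [2y] bond c/1=1/100: DF=(972761/1000000 − 1/100·(0.972600))/(1+1/100) = 1907/2000 ≈ 0.953500
step 3 [3y] bond c/1=3/100: DF=(3193/3125 − 3/100·(0.972600+0.953500))/(1+3/100) = 9359/10000 ≈ 0.935900
step 4 [4y] zero: DF = P = 9039/10000 ≈ 0.903900
step 5 [5y] swap r/1=1307/46352: DF=(1 − 1307/46352·(0.972600+0.953500+0.935900+0.903900))/(1+1307/46352) = 8693/10000 ≈ 0.869300
step 6 [6y] zero: DF = P = 8427/10000 ≈ 0.842700
step 7 [7y] swap r/1=1756/63023: DF=(1 − 1756/63023·(0.972600+0.953500+0.935900+0.903900+0.869300+0.842700))/(1+1756/63023) = 2061/2500 ≈ 0.824400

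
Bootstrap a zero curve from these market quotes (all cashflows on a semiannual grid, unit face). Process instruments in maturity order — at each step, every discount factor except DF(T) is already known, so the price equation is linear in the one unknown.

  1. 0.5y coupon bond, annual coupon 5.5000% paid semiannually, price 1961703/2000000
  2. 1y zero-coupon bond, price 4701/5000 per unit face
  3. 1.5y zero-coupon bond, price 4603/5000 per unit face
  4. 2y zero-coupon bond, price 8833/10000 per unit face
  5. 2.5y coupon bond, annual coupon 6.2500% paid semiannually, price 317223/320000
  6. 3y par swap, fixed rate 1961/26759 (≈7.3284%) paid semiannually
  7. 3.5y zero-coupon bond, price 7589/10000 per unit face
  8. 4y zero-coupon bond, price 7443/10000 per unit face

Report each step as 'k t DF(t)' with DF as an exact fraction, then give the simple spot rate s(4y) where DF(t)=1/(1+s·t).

step 1 [0.5y] bond c/2=11/400: DF=(1961703/2000000 − 11/400·(0))/(1+11/400) = 4773/5000 ≈ 0.954600
step 2 [1y] zero: DF = P = 4701/5000 ≈ 0.940200
step 3 [1.5y] zero: DF = P = 4603/5000 ≈ 0.920600
step 4 [2y] zero: DF = P = 8833/10000 ≈ 0.883300
step 5 [2.5y] bond c/2=1/32: DF=(317223/320000 − 1/32·(0.954600+0.940200+0.920600+0.883300))/(1+1/32) = 2123/2500 ≈ 0.849200
step 6 [3y] swap r/2=1961/53518: DF=(1 − 1961/53518·(0.954600+0.940200+0.920600+0.883300+0.849200))/(1+1961/53518) = 8039/10000 ≈ 0.803900
step 7 [3.5y] zero: DF = P = 7589/10000 ≈ 0.758900
step 8 [4y] zero: DF = P = 7443/10000 ≈ 0.744300

1 1/2 4773/5000
2 1 4701/5000
3 3/2 4603/5000
4 2 8833/10000
5 5/2 2123/2500
6 3 8039/10000
7 7/2 7589/10000
8 4 7443/10000
s(4y) = (1/(7443/10000) − 1)/(4) = 2557/29772 ≈ 8.5886%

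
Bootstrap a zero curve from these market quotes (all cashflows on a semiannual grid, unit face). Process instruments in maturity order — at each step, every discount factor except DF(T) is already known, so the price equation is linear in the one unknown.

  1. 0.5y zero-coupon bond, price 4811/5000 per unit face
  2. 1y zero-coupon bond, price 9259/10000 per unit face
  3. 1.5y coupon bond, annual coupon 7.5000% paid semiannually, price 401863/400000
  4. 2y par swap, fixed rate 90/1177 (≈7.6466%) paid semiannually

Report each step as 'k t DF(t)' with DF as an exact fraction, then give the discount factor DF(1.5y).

step 1 [0.5y] zero: DF = P = 4811/5000 ≈ 0.962200
step 2 [1y] zero: DF = P = 9259/10000 ≈ 0.925900
step 3 [1.5y] bond c/2=3/80: DF=(401863/400000 − 3/80·(0.962200+0.925900))/(1+3/80) = 9001/10000 ≈ 0.900100
step 4 [2y] swap r/2=45/1177: DF=(1 − 45/1177·(0.962200+0.925900+0.900100))/(1+45/1177) = 1721/2000 ≈ 0.860500

1 1/2 4811/5000
2 1 9259/10000
3 3/2 9001/10000
4 2 1721/2000
DF(1.5y) = 9001/10000 ≈ 0.900100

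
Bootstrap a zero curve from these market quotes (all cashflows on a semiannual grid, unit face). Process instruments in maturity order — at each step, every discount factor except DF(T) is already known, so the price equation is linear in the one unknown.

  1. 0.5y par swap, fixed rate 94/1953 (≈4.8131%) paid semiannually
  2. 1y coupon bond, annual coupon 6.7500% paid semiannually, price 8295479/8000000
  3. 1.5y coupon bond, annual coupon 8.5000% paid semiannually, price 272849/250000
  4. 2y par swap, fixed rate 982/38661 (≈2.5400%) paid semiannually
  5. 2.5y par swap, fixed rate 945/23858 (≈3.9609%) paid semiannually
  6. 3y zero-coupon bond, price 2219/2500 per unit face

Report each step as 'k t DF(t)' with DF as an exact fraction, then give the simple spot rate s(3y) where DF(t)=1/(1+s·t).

step 1 [0.5y] swap r/2=47/1953: DF=(1 − 47/1953·(0))/(1+47/1953) = 1953/2000 ≈ 0.976500
step 2 [1y] bond c/2=27/800: DF=(8295479/8000000 − 27/800·(0.976500))/(1+27/800) = 607/625 ≈ 0.971200
step 3 [1.5y] bond c/2=17/400: DF=(272849/250000 − 17/400·(0.976500+0.971200))/(1+17/400) = 387/400 ≈ 0.967500
step 4 [2y] swap r/2=491/38661: DF=(1 − 491/38661·(0.976500+0.971200+0.967500))/(1+491/38661) = 9509/10000 ≈ 0.950900
step 5 [2.5y] swap r/2=945/47716: DF=(1 − 945/47716·(0.976500+0.971200+0.967500+0.950900))/(1+945/47716) = 1811/2000 ≈ 0.905500
step 6 [3y] zero: DF = P = 2219/2500 ≈ 0.887600

1 1/2 1953/2000
2 1 607/625
3 3/2 387/400
4 2 9509/10000
5 5/2 1811/2000
6 3 2219/2500
s(3y) = (1/(2219/2500) − 1)/(3) = 281/6657 ≈ 4.2211%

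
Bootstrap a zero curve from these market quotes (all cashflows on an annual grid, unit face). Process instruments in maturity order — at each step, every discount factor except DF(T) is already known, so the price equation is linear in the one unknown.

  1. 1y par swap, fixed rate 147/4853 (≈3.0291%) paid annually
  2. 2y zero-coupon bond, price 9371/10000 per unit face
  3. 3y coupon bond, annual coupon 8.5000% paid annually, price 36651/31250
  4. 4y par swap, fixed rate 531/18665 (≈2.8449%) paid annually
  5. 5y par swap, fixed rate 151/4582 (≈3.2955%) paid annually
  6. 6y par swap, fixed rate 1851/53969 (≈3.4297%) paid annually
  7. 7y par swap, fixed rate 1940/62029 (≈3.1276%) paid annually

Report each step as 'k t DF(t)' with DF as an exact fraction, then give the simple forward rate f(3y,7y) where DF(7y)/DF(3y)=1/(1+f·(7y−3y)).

1 1 4853/5000
2 2 9371/10000
3 3 1863/2000
4 4 4469/5000
5 5 849/1000
6 6 8149/10000
7 7 403/500
f(3y,7y) = ((1863/2000)/(403/500) − 1)/(4) = 251/6448 ≈ 3.8927%

step 1 [1y] swap r/1=147/4853: DF=(1 − 147/4853·(0))/(1+147/4853) = 4853/5000 ≈ 0.970600
step 2 [2y] zero: DF = P = 9371/10000 ≈ 0.937100
step 3 [3y] bond c/1=17/200: DF=(36651/31250 − 17/200·(0.970600+0.937100))/(1+17/200) = 1863/2000 ≈ 0.931500
step 4 [4y] swap r/1=531/18665: DF=(1 − 531/18665·(0.970600+0.937100+0.931500))/(1+531/18665) = 4469/5000 ≈ 0.893800
step 5 [5y] swap r/1=151/4582: DF=(1 − 151/4582·(0.970600+0.937100+0.931500+0.893800))/(1+151/4582) = 849/1000 ≈ 0.849000
step 6 [6y] swap r/1=1851/53969: DF=(1 − 1851/53969·(0.970600+0.937100+0.931500+0.893800+0.849000))/(1+1851/53969) = 8149/10000 ≈ 0.814900
step 7 [7y] swap r/1=1940/62029: DF=(1 − 1940/62029·(0.970600+0.937100+0.931500+0.893800+0.849000+0.814900))/(1+1940/62029) = 403/500 ≈ 0.806000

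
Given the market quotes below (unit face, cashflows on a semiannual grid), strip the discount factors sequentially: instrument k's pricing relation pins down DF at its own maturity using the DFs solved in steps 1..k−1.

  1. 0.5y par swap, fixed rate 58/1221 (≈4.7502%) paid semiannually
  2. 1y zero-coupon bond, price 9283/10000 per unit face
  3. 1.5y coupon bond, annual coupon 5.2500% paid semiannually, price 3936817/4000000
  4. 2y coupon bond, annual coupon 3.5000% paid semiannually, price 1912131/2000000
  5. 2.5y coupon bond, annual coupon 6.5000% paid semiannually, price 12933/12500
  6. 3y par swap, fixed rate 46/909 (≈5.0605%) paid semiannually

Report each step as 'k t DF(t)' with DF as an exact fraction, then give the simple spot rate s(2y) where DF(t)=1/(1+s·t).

step 1 [0.5y] swap r/2=29/1221: DF=(1 − 29/1221·(0))/(1+29/1221) = 1221/1250 ≈ 0.976800
step 2 [1y] zero: DF = P = 9283/10000 ≈ 0.928300
step 3 [1.5y] bond c/2=21/800: DF=(3936817/4000000 − 21/800·(0.976800+0.928300))/(1+21/800) = 9103/10000 ≈ 0.910300
step 4 [2y] bond c/2=7/400: DF=(1912131/2000000 − 7/400·(0.976800+0.928300+0.910300))/(1+7/400) = 557/625 ≈ 0.891200
step 5 [2.5y] bond c/2=13/400: DF=(12933/12500 − 13/400·(0.976800+0.928300+0.910300+0.891200))/(1+13/400) = 4427/5000 ≈ 0.885400
step 6 [3y] swap r/2=23/909: DF=(1 − 23/909·(0.976800+0.928300+0.910300+0.891200+0.885400))/(1+23/909) = 431/500 ≈ 0.862000

1 1/2 1221/1250
2 1 9283/10000
3 3/2 9103/10000
4 2 557/625
5 5/2 4427/5000
6 3 431/500
s(2y) = (1/(557/625) − 1)/(2) = 34/557 ≈ 6.1041%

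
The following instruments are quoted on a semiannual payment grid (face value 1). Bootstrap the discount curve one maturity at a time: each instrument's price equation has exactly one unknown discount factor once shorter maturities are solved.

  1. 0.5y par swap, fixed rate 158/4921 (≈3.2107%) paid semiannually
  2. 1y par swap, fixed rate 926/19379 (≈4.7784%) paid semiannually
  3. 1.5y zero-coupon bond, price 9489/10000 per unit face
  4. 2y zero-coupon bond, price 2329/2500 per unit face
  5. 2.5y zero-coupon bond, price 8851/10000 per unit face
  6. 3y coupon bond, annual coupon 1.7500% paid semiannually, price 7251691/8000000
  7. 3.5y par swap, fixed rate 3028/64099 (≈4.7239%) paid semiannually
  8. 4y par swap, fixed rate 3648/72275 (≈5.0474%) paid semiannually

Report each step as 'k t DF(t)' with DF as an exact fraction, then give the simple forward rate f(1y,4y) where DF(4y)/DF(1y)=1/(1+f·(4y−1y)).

step 1 [0.5y] swap r/2=79/4921: DF=(1 − 79/4921·(0))/(1+79/4921) = 4921/5000 ≈ 0.984200
step 2 [1y] swap r/2=463/19379: DF=(1 − 463/19379·(0.984200))/(1+463/19379) = 9537/10000 ≈ 0.953700
step 3 [1.5y] zero: DF = P = 9489/10000 ≈ 0.948900
step 4 [2y] zero: DF = P = 2329/2500 ≈ 0.931600
step 5 [2.5y] zero: DF = P = 8851/10000 ≈ 0.885100
step 6 [3y] bond c/2=7/800: DF=(7251691/8000000 − 7/800·(0.984200+0.953700+0.948900+0.931600+0.885100))/(1+7/800) = 4289/5000 ≈ 0.857800
step 7 [3.5y] swap r/2=1514/64099: DF=(1 − 1514/64099·(0.984200+0.953700+0.948900+0.931600+0.885100+0.857800))/(1+1514/64099) = 4243/5000 ≈ 0.848600
step 8 [4y] swap r/2=1824/72275: DF=(1 − 1824/72275·(0.984200+0.953700+0.948900+0.931600+0.885100+0.857800+0.848600))/(1+1824/72275) = 511/625 ≈ 0.817600

1 1/2 4921/5000
2 1 9537/10000
3 3/2 9489/10000
4 2 2329/2500
5 5/2 8851/10000
6 3 4289/5000
7 7/2 4243/5000
8 4 511/625
f(1y,4y) = ((9537/10000)/(511/625) − 1)/(3) = 1361/24528 ≈ 5.5488%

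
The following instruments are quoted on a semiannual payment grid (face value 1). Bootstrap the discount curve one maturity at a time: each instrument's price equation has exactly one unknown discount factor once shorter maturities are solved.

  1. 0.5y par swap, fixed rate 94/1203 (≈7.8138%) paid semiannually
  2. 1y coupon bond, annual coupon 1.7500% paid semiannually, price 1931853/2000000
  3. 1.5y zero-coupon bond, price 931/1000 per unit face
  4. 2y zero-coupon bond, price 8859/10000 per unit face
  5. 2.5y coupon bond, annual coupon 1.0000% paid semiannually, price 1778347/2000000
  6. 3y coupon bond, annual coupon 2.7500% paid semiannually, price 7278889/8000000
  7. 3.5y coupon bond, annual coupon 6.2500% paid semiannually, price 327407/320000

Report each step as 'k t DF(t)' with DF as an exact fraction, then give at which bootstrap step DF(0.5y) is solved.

1 1/2 1203/1250
2 1 2373/2500
3 3/2 931/1000
4 2 8859/10000
5 5/2 4331/5000
6 3 522/625
7 7/2 2069/2500
DF(0.5y) is solved at step 1

step 1 [0.5y] swap r/2=47/1203: DF=(1 − 47/1203·(0))/(1+47/1203) = 1203/1250 ≈ 0.962400
step 2 [1y] bond c/2=7/800: DF=(1931853/2000000 − 7/800·(0.962400))/(1+7/800) = 2373/2500 ≈ 0.949200
step 3 [1.5y] zero: DF = P = 931/1000 ≈ 0.931000
step 4 [2y] zero: DF = P = 8859/10000 ≈ 0.885900
step 5 [2.5y] bond c/2=1/200: DF=(1778347/2000000 − 1/200·(0.962400+0.949200+0.931000+0.885900))/(1+1/200) = 4331/5000 ≈ 0.866200
step 6 [3y] bond c/2=11/800: DF=(7278889/8000000 − 11/800·(0.962400+0.949200+0.931000+0.885900+0.866200))/(1+11/800) = 522/625 ≈ 0.835200
step 7 [3.5y] bond c/2=1/32: DF=(327407/320000 − 1/32·(0.962400+0.949200+0.931000+0.885900+0.866200+0.835200))/(1+1/32) = 2069/2500 ≈ 0.827600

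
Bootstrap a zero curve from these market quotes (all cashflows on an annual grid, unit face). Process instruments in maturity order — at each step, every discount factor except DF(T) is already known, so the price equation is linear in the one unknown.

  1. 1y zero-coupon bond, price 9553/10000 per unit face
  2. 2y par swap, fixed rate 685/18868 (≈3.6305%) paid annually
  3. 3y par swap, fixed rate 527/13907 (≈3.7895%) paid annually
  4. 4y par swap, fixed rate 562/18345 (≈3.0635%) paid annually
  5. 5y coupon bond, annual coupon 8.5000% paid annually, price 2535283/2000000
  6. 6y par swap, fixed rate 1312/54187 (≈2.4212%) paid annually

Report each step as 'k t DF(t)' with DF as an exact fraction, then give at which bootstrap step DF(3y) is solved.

1 1 9553/10000
2 2 1863/2000
3 3 4473/5000
4 4 2219/2500
5 5 8809/10000
6 6 543/625
DF(3y) is solved at step 3

step 1 [1y] zero: DF = P = 9553/10000 ≈ 0.955300
step 2 [2y] swap r/1=685/18868: DF=(1 − 685/18868·(0.955300))/(1+685/18868) = 1863/2000 ≈ 0.931500
step 3 [3y] swap r/1=527/13907: DF=(1 − 527/13907·(0.955300+0.931500))/(1+527/13907) = 4473/5000 ≈ 0.894600
step 4 [4y] swap r/1=562/18345: DF=(1 − 562/18345·(0.955300+0.931500+0.894600))/(1+562/18345) = 2219/2500 ≈ 0.887600
step 5 [5y] bond c/1=17/200: DF=(2535283/2000000 − 17/200·(0.955300+0.931500+0.894600+0.887600))/(1+17/200) = 8809/10000 ≈ 0.880900
step 6 [6y] swap r/1=1312/54187: DF=(1 − 1312/54187·(0.955300+0.931500+0.894600+0.887600+0.880900))/(1+1312/54187) = 543/625 ≈ 0.868800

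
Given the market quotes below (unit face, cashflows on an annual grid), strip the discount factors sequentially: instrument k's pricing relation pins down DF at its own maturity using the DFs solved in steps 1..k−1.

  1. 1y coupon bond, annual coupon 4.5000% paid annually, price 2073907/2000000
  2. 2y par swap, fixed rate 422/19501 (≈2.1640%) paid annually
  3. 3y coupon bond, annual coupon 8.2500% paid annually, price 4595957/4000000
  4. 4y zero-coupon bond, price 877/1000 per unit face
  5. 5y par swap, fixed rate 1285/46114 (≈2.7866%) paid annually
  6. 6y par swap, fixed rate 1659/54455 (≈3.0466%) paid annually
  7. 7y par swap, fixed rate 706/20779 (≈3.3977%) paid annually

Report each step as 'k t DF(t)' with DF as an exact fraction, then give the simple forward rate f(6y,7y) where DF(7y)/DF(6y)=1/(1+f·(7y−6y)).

step 1 [1y] bond c/1=9/200: DF=(2073907/2000000 − 9/200·(0))/(1+9/200) = 9923/10000 ≈ 0.992300
step 2 [2y] swap r/1=422/19501: DF=(1 − 422/19501·(0.992300))/(1+422/19501) = 4789/5000 ≈ 0.957800
step 3 [3y] bond c/1=33/400: DF=(4595957/4000000 − 33/400·(0.992300+0.957800))/(1+33/400) = 1141/1250 ≈ 0.912800
step 4 [4y] zero: DF = P = 877/1000 ≈ 0.877000
step 5 [5y] swap r/1=1285/46114: DF=(1 − 1285/46114·(0.992300+0.957800+0.912800+0.877000))/(1+1285/46114) = 1743/2000 ≈ 0.871500
step 6 [6y] swap r/1=1659/54455: DF=(1 − 1659/54455·(0.992300+0.957800+0.912800+0.877000+0.871500))/(1+1659/54455) = 8341/10000 ≈ 0.834100
step 7 [7y] swap r/1=706/20779: DF=(1 − 706/20779·(0.992300+0.957800+0.912800+0.877000+0.871500+0.834100))/(1+706/20779) = 3941/5000 ≈ 0.788200

1 1 9923/10000
2 2 4789/5000
3 3 1141/1250
4 4 877/1000
5 5 1743/2000
6 6 8341/10000
7 7 3941/5000
f(6y,7y) = ((8341/10000)/(3941/5000) − 1)/(1) = 459/7882 ≈ 5.8234%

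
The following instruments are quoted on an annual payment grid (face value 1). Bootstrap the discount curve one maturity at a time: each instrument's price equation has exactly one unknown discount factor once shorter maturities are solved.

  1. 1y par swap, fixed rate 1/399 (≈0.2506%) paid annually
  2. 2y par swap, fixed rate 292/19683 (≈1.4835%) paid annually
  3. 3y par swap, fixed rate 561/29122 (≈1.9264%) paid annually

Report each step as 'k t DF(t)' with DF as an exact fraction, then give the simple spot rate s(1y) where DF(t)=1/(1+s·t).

step 1 [1y] swap r/1=1/399: DF=(1 − 1/399·(0))/(1+1/399) = 399/400 ≈ 0.997500
step 2 [2y] swap r/1=292/19683: DF=(1 − 292/19683·(0.997500))/(1+292/19683) = 2427/2500 ≈ 0.970800
step 3 [3y] swap r/1=561/29122: DF=(1 − 561/29122·(0.997500+0.970800))/(1+561/29122) = 9439/10000 ≈ 0.943900

1 1 399/400
2 2 2427/2500
3 3 9439/10000
s(1y) = (1/(399/400) − 1)/(1) = 1/399 ≈ 0.2506%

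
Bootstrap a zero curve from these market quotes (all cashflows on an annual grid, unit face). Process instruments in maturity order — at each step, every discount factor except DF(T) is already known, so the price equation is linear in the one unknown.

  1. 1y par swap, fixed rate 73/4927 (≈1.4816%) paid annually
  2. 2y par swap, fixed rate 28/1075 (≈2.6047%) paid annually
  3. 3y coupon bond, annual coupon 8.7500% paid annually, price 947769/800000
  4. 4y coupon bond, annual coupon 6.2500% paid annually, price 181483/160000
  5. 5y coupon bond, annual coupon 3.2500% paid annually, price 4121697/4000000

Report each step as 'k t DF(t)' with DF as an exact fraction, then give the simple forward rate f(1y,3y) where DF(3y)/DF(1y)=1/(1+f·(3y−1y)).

1 1 4927/5000
2 2 1187/1250
3 3 9337/10000
4 4 2247/2500
5 5 4397/5000
f(1y,3y) = ((4927/5000)/(9337/10000) − 1)/(2) = 517/18674 ≈ 2.7686%

step 1 [1y] swap r/1=73/4927: DF=(1 − 73/4927·(0))/(1+73/4927) = 4927/5000 ≈ 0.985400
step 2 [2y] swap r/1=28/1075: DF=(1 − 28/1075·(0.985400))/(1+28/1075) = 1187/1250 ≈ 0.949600
step 3 [3y] bond c/1=7/80: DF=(947769/800000 − 7/80·(0.985400+0.949600))/(1+7/80) = 9337/10000 ≈ 0.933700
step 4 [4y] bond c/1=1/16: DF=(181483/160000 − 1/16·(0.985400+0.949600+0.933700))/(1+1/16) = 2247/2500 ≈ 0.898800
step 5 [5y] bond c/1=13/400: DF=(4121697/4000000 − 13/400·(0.985400+0.949600+0.933700+0.898800))/(1+13/400) = 4397/5000 ≈ 0.879400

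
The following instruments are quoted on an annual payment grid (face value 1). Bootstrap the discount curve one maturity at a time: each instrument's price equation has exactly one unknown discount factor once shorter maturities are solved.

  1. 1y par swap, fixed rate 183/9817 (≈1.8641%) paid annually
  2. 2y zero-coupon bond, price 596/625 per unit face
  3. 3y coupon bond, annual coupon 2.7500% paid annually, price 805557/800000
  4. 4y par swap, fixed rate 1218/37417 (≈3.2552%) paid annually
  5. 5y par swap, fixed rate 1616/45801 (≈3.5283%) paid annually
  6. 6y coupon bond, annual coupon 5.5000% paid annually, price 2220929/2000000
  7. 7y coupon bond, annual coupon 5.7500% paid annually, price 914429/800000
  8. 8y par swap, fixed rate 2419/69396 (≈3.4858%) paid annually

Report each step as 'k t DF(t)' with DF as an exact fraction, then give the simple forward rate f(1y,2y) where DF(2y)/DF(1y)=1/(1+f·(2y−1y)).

1 1 9817/10000
2 2 596/625
3 3 4641/5000
4 4 4391/5000
5 5 524/625
6 6 4069/5000
7 7 1969/2500
8 8 7581/10000
f(1y,2y) = ((9817/10000)/(596/625) − 1)/(1) = 281/9536 ≈ 2.9467%

step 1 [1y] swap r/1=183/9817: DF=(1 − 183/9817·(0))/(1+183/9817) = 9817/10000 ≈ 0.981700
step 2 [2y] zero: DF = P = 596/625 ≈ 0.953600
step 3 [3y] bond c/1=11/400: DF=(805557/800000 − 11/400·(0.981700+0.953600))/(1+11/400) = 4641/5000 ≈ 0.928200
step 4 [4y] swap r/1=1218/37417: DF=(1 − 1218/37417·(0.981700+0.953600+0.928200))/(1+1218/37417) = 4391/5000 ≈ 0.878200
step 5 [5y] swap r/1=1616/45801: DF=(1 − 1616/45801·(0.981700+0.953600+0.928200+0.878200))/(1+1616/45801) = 524/625 ≈ 0.838400
step 6 [6y] bond c/1=11/200: DF=(2220929/2000000 − 11/200·(0.981700+0.953600+0.928200+0.878200+0.838400))/(1+11/200) = 4069/5000 ≈ 0.813800
step 7 [7y] bond c/1=23/400: DF=(914429/800000 − 23/400·(0.981700+0.953600+0.928200+0.878200+0.838400+0.813800))/(1+23/400) = 1969/2500 ≈ 0.787600
step 8 [8y] swap r/1=2419/69396: DF=(1 − 2419/69396·(0.981700+0.953600+0.928200+0.878200+0.838400+0.813800+0.787600))/(1+2419/69396) = 7581/10000 ≈ 0.758100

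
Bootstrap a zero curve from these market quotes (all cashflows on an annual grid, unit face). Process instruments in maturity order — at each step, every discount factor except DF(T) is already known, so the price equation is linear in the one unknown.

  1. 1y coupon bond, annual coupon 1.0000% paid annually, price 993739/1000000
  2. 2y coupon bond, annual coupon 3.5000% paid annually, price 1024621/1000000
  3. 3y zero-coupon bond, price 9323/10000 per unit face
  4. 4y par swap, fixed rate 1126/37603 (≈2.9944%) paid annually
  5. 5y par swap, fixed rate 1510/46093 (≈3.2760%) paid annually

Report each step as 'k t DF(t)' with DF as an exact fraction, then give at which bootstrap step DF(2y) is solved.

1 1 9839/10000
2 2 9567/10000
3 3 9323/10000
4 4 4437/5000
5 5 849/1000
DF(2y) is solved at step 2

step 1 [1y] bond c/1=1/100: DF=(993739/1000000 − 1/100·(0))/(1+1/100) = 9839/10000 ≈ 0.983900
step 2 [2y] bond c/1=7/200: DF=(1024621/1000000 − 7/200·(0.983900))/(1+7/200) = 9567/10000 ≈ 0.956700
step 3 [3y] zero: DF = P = 9323/10000 ≈ 0.932300
step 4 [4y] swap r/1=1126/37603: DF=(1 − 1126/37603·(0.983900+0.956700+0.932300))/(1+1126/37603) = 4437/5000 ≈ 0.887400
step 5 [5y] swap r/1=1510/46093: DF=(1 − 1510/46093·(0.983900+0.956700+0.932300+0.887400))/(1+1510/46093) = 849/1000 ≈ 0.849000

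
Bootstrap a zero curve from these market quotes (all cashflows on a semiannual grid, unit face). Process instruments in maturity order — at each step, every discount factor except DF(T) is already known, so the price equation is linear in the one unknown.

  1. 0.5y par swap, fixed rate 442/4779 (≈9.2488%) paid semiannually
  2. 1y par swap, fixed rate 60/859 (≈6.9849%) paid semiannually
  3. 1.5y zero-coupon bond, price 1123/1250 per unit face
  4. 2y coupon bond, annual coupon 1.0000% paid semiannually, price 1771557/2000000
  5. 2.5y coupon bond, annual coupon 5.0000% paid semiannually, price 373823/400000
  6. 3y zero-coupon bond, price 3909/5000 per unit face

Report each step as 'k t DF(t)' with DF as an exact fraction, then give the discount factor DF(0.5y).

step 1 [0.5y] swap r/2=221/4779: DF=(1 − 221/4779·(0))/(1+221/4779) = 4779/5000 ≈ 0.955800
step 2 [1y] swap r/2=30/859: DF=(1 − 30/859·(0.955800))/(1+30/859) = 467/500 ≈ 0.934000
step 3 [1.5y] zero: DF = P = 1123/1250 ≈ 0.898400
step 4 [2y] bond c/2=1/200: DF=(1771557/2000000 − 1/200·(0.955800+0.934000+0.898400))/(1+1/200) = 347/400 ≈ 0.867500
step 5 [2.5y] bond c/2=1/40: DF=(373823/400000 − 1/40·(0.955800+0.934000+0.898400+0.867500))/(1+1/40) = 4113/5000 ≈ 0.822600
step 6 [3y] zero: DF = P = 3909/5000 ≈ 0.781800

1 1/2 4779/5000
2 1 467/500
3 3/2 1123/1250
4 2 347/400
5 5/2 4113/5000
6 3 3909/5000
DF(0.5y) = 4779/5000 ≈ 0.955800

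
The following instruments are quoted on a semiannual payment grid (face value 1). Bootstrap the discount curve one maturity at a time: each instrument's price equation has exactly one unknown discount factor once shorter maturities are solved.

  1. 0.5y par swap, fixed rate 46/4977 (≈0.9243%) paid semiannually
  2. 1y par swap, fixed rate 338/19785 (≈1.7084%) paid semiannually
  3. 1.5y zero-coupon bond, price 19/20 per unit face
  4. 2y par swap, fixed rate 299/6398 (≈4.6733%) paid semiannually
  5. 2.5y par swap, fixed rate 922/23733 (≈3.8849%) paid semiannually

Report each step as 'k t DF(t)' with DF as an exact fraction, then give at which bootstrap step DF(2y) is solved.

step 1 [0.5y] swap r/2=23/4977: DF=(1 − 23/4977·(0))/(1+23/4977) = 4977/5000 ≈ 0.995400
step 2 [1y] swap r/2=169/19785: DF=(1 − 169/19785·(0.995400))/(1+169/19785) = 9831/10000 ≈ 0.983100
step 3 [1.5y] zero: DF = P = 19/20 ≈ 0.950000
step 4 [2y] swap r/2=299/12796: DF=(1 − 299/12796·(0.995400+0.983100+0.950000))/(1+299/12796) = 9103/10000 ≈ 0.910300
step 5 [2.5y] swap r/2=461/23733: DF=(1 − 461/23733·(0.995400+0.983100+0.950000+0.910300))/(1+461/23733) = 4539/5000 ≈ 0.907800

1 1/2 4977/5000
2 1 9831/10000
3 3/2 19/20
4 2 9103/10000
5 5/2 4539/5000
DF(2y) is solved at step 4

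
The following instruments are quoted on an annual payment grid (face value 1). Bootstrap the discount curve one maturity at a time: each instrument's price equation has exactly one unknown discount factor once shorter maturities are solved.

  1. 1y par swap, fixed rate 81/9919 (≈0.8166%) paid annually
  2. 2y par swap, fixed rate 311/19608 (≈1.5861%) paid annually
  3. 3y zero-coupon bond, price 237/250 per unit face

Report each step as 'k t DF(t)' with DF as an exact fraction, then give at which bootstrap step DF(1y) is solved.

step 1 [1y] swap r/1=81/9919: DF=(1 − 81/9919·(0))/(1+81/9919) = 9919/10000 ≈ 0.991900
step 2 [2y] swap r/1=311/19608: DF=(1 − 311/19608·(0.991900))/(1+311/19608) = 9689/10000 ≈ 0.968900
step 3 [3y] zero: DF = P = 237/250 ≈ 0.948000

1 1 9919/10000
2 2 9689/10000
3 3 237/250
DF(1y) is solved at step 1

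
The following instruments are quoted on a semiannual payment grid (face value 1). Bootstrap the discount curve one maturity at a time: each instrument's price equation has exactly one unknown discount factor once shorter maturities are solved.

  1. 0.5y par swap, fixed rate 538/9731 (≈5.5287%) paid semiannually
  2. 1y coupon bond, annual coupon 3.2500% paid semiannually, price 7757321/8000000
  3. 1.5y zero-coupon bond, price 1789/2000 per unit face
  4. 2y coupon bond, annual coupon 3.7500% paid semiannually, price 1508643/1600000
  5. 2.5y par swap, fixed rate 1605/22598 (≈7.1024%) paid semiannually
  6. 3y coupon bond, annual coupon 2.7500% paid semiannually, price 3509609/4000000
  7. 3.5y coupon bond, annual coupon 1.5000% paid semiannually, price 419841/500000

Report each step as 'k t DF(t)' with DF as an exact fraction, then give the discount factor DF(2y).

step 1 [0.5y] swap r/2=269/9731: DF=(1 − 269/9731·(0))/(1+269/9731) = 9731/10000 ≈ 0.973100
step 2 [1y] bond c/2=13/800: DF=(7757321/8000000 − 13/800·(0.973100))/(1+13/800) = 4693/5000 ≈ 0.938600
step 3 [1.5y] zero: DF = P = 1789/2000 ≈ 0.894500
step 4 [2y] bond c/2=3/160: DF=(1508643/1600000 − 3/160·(0.973100+0.938600+0.894500))/(1+3/160) = 8739/10000 ≈ 0.873900
step 5 [2.5y] swap r/2=1605/45196: DF=(1 − 1605/45196·(0.973100+0.938600+0.894500+0.873900))/(1+1605/45196) = 1679/2000 ≈ 0.839500
step 6 [3y] bond c/2=11/800: DF=(3509609/4000000 − 11/800·(0.973100+0.938600+0.894500+0.873900+0.839500))/(1+11/800) = 4021/5000 ≈ 0.804200
step 7 [3.5y] bond c/2=3/400: DF=(419841/500000 − 3/400·(0.973100+0.938600+0.894500+0.873900+0.839500+0.804200))/(1+3/400) = 3969/5000 ≈ 0.793800

1 1/2 9731/10000
2 1 4693/5000
3 3/2 1789/2000
4 2 8739/10000
5 5/2 1679/2000
6 3 4021/5000
7 7/2 3969/5000
DF(2y) = 8739/10000 ≈ 0.873900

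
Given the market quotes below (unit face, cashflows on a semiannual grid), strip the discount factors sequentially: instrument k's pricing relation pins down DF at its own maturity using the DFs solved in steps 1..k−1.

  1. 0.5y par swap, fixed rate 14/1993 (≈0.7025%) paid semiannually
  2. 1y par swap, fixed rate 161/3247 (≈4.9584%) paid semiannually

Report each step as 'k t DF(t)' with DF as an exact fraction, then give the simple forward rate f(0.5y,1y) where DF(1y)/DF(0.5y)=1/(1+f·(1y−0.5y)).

1 1/2 1993/2000
2 1 9517/10000
f(0.5y,1y) = ((1993/2000)/(9517/10000) − 1)/(1/2) = 896/9517 ≈ 9.4147%

step 1 [0.5y] swap r/2=7/1993: DF=(1 − 7/1993·(0))/(1+7/1993) = 1993/2000 ≈ 0.996500
step 2 [1y] swap r/2=161/6494: DF=(1 − 161/6494·(0.996500))/(1+161/6494) = 9517/10000 ≈ 0.951700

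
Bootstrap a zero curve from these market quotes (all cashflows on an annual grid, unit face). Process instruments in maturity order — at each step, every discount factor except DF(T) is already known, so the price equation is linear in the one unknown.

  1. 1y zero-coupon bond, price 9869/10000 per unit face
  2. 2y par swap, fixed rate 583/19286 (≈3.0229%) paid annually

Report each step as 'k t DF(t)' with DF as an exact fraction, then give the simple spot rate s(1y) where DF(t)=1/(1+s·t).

step 1 [1y] zero: DF = P = 9869/10000 ≈ 0.986900
step 2 [2y] swap r/1=583/19286: DF=(1 − 583/19286·(0.986900))/(1+583/19286) = 9417/10000 ≈ 0.941700

1 1 9869/10000
2 2 9417/10000
s(1y) = (1/(9869/10000) − 1)/(1) = 131/9869 ≈ 1.3274%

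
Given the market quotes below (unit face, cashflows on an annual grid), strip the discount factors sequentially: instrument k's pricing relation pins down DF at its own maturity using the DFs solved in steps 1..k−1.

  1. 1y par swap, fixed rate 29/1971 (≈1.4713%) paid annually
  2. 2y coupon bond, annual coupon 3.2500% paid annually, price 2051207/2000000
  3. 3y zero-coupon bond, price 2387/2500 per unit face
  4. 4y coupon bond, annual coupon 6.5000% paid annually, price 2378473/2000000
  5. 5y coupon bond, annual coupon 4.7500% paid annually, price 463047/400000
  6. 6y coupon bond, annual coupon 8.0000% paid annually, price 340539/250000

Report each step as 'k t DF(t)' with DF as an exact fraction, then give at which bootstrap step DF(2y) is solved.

step 1 [1y] swap r/1=29/1971: DF=(1 − 29/1971·(0))/(1+29/1971) = 1971/2000 ≈ 0.985500
step 2 [2y] bond c/1=13/400: DF=(2051207/2000000 − 13/400·(0.985500))/(1+13/400) = 9623/10000 ≈ 0.962300
step 3 [3y] zero: DF = P = 2387/2500 ≈ 0.954800
step 4 [4y] bond c/1=13/200: DF=(2378473/2000000 − 13/200·(0.985500+0.962300+0.954800))/(1+13/200) = 1879/2000 ≈ 0.939500
step 5 [5y] bond c/1=19/400: DF=(463047/400000 − 19/400·(0.985500+0.962300+0.954800+0.939500))/(1+19/400) = 9309/10000 ≈ 0.930900
step 6 [6y] bond c/1=2/25: DF=(340539/250000 − 2/25·(0.985500+0.962300+0.954800+0.939500+0.930900))/(1+2/25) = 9077/10000 ≈ 0.907700

1 1 1971/2000
2 2 9623/10000
3 3 2387/2500
4 4 1879/2000
5 5 9309/10000
6 6 9077/10000
DF(2y) is solved at step 2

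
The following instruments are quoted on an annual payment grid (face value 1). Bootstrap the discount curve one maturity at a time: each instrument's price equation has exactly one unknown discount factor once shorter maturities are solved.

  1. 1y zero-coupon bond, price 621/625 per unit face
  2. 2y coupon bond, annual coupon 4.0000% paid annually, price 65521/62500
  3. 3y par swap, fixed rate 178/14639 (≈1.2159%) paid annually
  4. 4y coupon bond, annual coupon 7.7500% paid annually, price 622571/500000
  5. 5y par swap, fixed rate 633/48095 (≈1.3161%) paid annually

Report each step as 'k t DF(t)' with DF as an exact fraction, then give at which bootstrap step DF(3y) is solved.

step 1 [1y] zero: DF = P = 621/625 ≈ 0.993600
step 2 [2y] bond c/1=1/25: DF=(65521/62500 − 1/25·(0.993600))/(1+1/25) = 4849/5000 ≈ 0.969800
step 3 [3y] swap r/1=178/14639: DF=(1 − 178/14639·(0.993600+0.969800))/(1+178/14639) = 2411/2500 ≈ 0.964400
step 4 [4y] bond c/1=31/400: DF=(622571/500000 − 31/400·(0.993600+0.969800+0.964400))/(1+31/400) = 189/200 ≈ 0.945000
step 5 [5y] swap r/1=633/48095: DF=(1 − 633/48095·(0.993600+0.969800+0.964400+0.945000))/(1+633/48095) = 9367/10000 ≈ 0.936700

1 1 621/625
2 2 4849/5000
3 3 2411/2500
4 4 189/200
5 5 9367/10000
DF(3y) is solved at step 3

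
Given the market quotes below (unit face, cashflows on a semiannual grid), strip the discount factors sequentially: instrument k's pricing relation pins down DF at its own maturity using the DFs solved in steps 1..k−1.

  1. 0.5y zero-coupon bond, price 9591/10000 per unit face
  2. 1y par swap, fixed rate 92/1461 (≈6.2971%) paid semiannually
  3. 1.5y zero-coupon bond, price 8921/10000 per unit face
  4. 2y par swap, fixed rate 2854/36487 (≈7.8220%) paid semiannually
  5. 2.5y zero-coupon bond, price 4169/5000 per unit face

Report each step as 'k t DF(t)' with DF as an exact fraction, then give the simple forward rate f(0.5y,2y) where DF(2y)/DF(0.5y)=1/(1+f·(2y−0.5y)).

1 1/2 9591/10000
2 1 4701/5000
3 3/2 8921/10000
4 2 8573/10000
5 5/2 4169/5000
f(0.5y,2y) = ((9591/10000)/(8573/10000) − 1)/(3/2) = 2036/25719 ≈ 7.9163%

step 1 [0.5y] zero: DF = P = 9591/10000 ≈ 0.959100
step 2 [1y] swap r/2=46/1461: DF=(1 − 46/1461·(0.959100))/(1+46/1461) = 4701/5000 ≈ 0.940200
step 3 [1.5y] zero: DF = P = 8921/10000 ≈ 0.892100
step 4 [2y] swap r/2=1427/36487: DF=(1 − 1427/36487·(0.959100+0.940200+0.892100))/(1+1427/36487) = 8573/10000 ≈ 0.857300
step 5 [2.5y] zero: DF = P = 4169/5000 ≈ 0.833800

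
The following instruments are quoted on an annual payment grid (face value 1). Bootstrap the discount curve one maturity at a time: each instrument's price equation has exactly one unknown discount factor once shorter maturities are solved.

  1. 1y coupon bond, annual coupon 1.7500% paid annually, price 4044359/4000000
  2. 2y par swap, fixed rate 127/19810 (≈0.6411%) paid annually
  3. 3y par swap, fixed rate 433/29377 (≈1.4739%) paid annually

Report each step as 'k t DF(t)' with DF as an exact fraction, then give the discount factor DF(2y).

1 1 9937/10000
2 2 9873/10000
3 3 9567/10000
DF(2y) = 9873/10000 ≈ 0.987300

step 1 [1y] bond c/1=7/400: DF=(4044359/4000000 − 7/400·(0))/(1+7/400) = 9937/10000 ≈ 0.993700
step 2 [2y] swap r/1=127/19810: DF=(1 − 127/19810·(0.993700))/(1+127/19810) = 9873/10000 ≈ 0.987300
step 3 [3y] swap r/1=433/29377: DF=(1 − 433/29377·(0.993700+0.987300))/(1+433/29377) = 9567/10000 ≈ 0.956700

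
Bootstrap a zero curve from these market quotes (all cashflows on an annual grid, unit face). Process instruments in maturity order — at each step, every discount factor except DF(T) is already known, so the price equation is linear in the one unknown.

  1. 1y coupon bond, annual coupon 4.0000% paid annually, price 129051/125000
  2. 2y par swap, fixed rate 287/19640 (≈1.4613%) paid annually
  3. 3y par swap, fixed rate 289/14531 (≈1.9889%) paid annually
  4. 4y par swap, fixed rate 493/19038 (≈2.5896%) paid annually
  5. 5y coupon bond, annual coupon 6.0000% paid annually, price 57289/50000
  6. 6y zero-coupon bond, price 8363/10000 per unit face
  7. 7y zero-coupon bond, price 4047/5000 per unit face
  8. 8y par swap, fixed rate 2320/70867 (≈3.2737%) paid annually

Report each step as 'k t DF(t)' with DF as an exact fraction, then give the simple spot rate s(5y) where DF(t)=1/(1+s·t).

1 1 9927/10000
2 2 9713/10000
3 3 4711/5000
4 4 4507/5000
5 5 4327/5000
6 6 8363/10000
7 7 4047/5000
8 8 96/125
s(5y) = (1/(4327/5000) − 1)/(5) = 673/21635 ≈ 3.1107%

step 1 [1y] bond c/1=1/25: DF=(129051/125000 − 1/25·(0))/(1+1/25) = 9927/10000 ≈ 0.992700
step 2 [2y] swap r/1=287/19640: DF=(1 − 287/19640·(0.992700))/(1+287/19640) = 9713/10000 ≈ 0.971300
step 3 [3y] swap r/1=289/14531: DF=(1 − 289/14531·(0.992700+0.971300))/(1+289/14531) = 4711/5000 ≈ 0.942200
step 4 [4y] swap r/1=493/19038: DF=(1 − 493/19038·(0.992700+0.971300+0.942200))/(1+493/19038) = 4507/5000 ≈ 0.901400
step 5 [5y] bond c/1=3/50: DF=(57289/50000 − 3/50·(0.992700+0.971300+0.942200+0.901400))/(1+3/50) = 4327/5000 ≈ 0.865400
step 6 [6y] zero: DF = P = 8363/10000 ≈ 0.836300
step 7 [7y] zero: DF = P = 4047/5000 ≈ 0.809400
step 8 [8y] swap r/1=2320/70867: DF=(1 − 2320/70867·(0.992700+0.971300+0.942200+0.901400+0.865400+0.836300+0.809400))/(1+2320/70867) = 96/125 ≈ 0.768000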